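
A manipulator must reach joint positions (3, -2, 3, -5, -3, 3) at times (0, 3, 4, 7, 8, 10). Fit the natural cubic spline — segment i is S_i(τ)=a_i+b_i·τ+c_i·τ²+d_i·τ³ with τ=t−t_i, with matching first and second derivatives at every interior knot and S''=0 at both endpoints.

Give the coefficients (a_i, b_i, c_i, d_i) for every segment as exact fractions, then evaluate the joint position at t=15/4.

  seg 0: a=3 b=-1331/281 c=0 d=2588/7587
  seg 1: a=-2 b=1257/281 c=2588/843 d=-2144/843
  seg 2: a=3 b=2515/843 c=-3844/843 d=6769/7587
  seg 3: a=-5 b=-242/843 c=975/281 d=-997/843
  seg 4: a=-3 b=2617/843 c=-22/281 d=11/843
S(15/4) = 1129/562

Δ: Δ0=-5/3, Δ1=5, Δ2=-8/3, Δ3=2, Δ4=3
row 1: diag=8, rhs=40; c'=1/8, d'=5
row 2: denom=8−1·1/8=63/8; d'=(-46−1·5)/(63/8)=-136/21
row 3: denom=8−3·8/21=48/7; d'=(28−3·-136/21)/(48/7)=83/12
row 4: denom=6−1·7/48=281/48; d'=(6−1·83/12)/(281/48)=-44/281
back: M4=-44/281
back: M3=83/12−7/48·-44/281=1950/281
back: M2=-136/21−8/21·1950/281=-7688/843
back: M1=5−1/8·-7688/843=5176/843
M: M0=0, M1=5176/843, M2=-7688/843, M3=1950/281, M4=-44/281, M5=0
seg 0: a=3, c=M0/2=0, d=(M1−M0)/(6·3)=2588/7587, b=Δ0−h0·(2M0+M1)/6=-1331/281
seg 1: a=-2, c=M1/2=2588/843, d=(M2−M1)/(6·1)=-2144/843, b=Δ1−h1·(2M1+M2)/6=1257/281
seg 2: a=3, c=M2/2=-3844/843, d=(M3−M2)/(6·3)=6769/7587, b=Δ2−h2·(2M2+M3)/6=2515/843
seg 3: a=-5, c=M3/2=975/281, d=(M4−M3)/(6·1)=-997/843, b=Δ3−h3·(2M3+M4)/6=-242/843
seg 4: a=-3, c=M4/2=-22/281, d=(M5−M4)/(6·2)=11/843, b=Δ4−h4·(2M4+M5)/6=2617/843
t_q=15/4 → seg 1, τ=3/4; S=-2+1257/281·τ+2588/843·τ²+-2144/843·τ³=1129/562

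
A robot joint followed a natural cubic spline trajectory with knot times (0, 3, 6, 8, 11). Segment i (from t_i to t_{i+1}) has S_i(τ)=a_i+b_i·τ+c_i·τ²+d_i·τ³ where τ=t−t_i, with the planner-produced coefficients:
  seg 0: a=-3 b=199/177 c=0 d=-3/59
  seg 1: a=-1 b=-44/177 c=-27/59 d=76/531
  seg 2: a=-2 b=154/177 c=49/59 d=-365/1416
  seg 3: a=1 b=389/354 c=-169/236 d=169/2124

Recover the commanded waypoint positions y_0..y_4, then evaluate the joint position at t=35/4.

y_0=-3 y_1=-1 y_2=-2 y_3=1 y_4=0
S(35/4) = 21975/15104

y_0 = S_0(0) = a_0 = -3
y_1 = S_1(0) = a_1 = -1
y_2 = S_2(0) = a_2 = -2
y_3 = S_3(0) = a_3 = 1
y_4 = S_3(3) = 0
t_q=35/4 is in segment 3 (τ=3/4); S_3(τ)=21975/15104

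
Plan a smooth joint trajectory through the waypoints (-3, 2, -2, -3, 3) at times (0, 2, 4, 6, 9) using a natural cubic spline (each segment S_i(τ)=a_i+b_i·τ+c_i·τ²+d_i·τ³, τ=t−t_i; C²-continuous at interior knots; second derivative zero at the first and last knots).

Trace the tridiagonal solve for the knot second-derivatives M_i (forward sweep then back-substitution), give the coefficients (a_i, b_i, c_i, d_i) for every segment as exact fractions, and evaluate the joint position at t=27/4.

Δ: Δ0=5/2, Δ1=-2, Δ2=-1/2, Δ3=2
row 1: diag=8, rhs=-27; c'=1/4, d'=-27/8
row 2: denom=8−2·1/4=15/2; d'=(9−2·-27/8)/(15/2)=21/10
row 3: denom=10−2·4/15=142/15; d'=(15−2·21/10)/(142/15)=81/71
back: M3=81/71
back: M2=21/10−4/15·81/71=255/142
back: M1=-27/8−1/4·255/142=-543/142
M: M0=0, M1=-543/142, M2=255/142, M3=81/71, M4=0
seg 0: a=-3, c=M0/2=0, d=(M1−M0)/(6·2)=-181/568, b=Δ0−h0·(2M0+M1)/6=268/71
seg 1: a=2, c=M1/2=-543/284, d=(M2−M1)/(6·2)=133/284, b=Δ1−h1·(2M1+M2)/6=-7/142
seg 2: a=-2, c=M2/2=255/284, d=(M3−M2)/(6·2)=-31/568, b=Δ2−h2·(2M2+M3)/6=-295/142
seg 3: a=-3, c=M3/2=81/142, d=(M4−M3)/(6·3)=-9/142, b=Δ3−h3·(2M3+M4)/6=61/71
t_q=27/4 → seg 3, τ=3/4; S=-3+61/71·τ+81/142·τ²+-9/142·τ³=-18735/9088

  seg 0: a=-3 b=268/71 c=0 d=-181/568
  seg 1: a=2 b=-7/142 c=-543/284 d=133/284
  seg 2: a=-2 b=-295/142 c=255/284 d=-31/568
  seg 3: a=-3 b=61/71 c=81/142 d=-9/142
S(27/4) = -18735/9088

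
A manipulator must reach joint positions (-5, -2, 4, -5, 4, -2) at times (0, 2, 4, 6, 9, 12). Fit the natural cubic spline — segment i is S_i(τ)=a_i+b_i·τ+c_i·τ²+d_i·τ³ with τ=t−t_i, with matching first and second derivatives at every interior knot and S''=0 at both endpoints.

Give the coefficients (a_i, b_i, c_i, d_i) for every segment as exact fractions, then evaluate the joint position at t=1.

  seg 0: a=-5 b=227/523 c=0 d=1115/4184
  seg 1: a=-2 b=3799/1046 c=3345/2092 d=-2003/2092
  seg 2: a=4 b=-1529/1046 c=-8673/2092 d=5495/4184
  seg 3: a=-5 b=-1195/523 c=1953/523 d=-3095/4707
  seg 4: a=4 b=1238/523 c=-1142/523 d=1142/4707
S(1) = -17989/4184

Δ: Δ0=3/2, Δ1=3, Δ2=-9/2, Δ3=3, Δ4=-2
row 1: diag=8, rhs=9; c'=1/4, d'=9/8
row 2: denom=8−2·1/4=15/2; d'=(-45−2·9/8)/(15/2)=-63/10
row 3: denom=10−2·4/15=142/15; d'=(45−2·-63/10)/(142/15)=432/71
row 4: denom=12−3·45/142=1569/142; d'=(-30−3·432/71)/(1569/142)=-2284/523
back: M4=-2284/523
back: M3=432/71−45/142·-2284/523=3906/523
back: M2=-63/10−4/15·3906/523=-8673/1046
back: M1=9/8−1/4·-8673/1046=3345/1046
M: M0=0, M1=3345/1046, M2=-8673/1046, M3=3906/523, M4=-2284/523, M5=0
seg 0: a=-5, c=M0/2=0, d=(M1−M0)/(6·2)=1115/4184, b=Δ0−h0·(2M0+M1)/6=227/523
seg 1: a=-2, c=M1/2=3345/2092, d=(M2−M1)/(6·2)=-2003/2092, b=Δ1−h1·(2M1+M2)/6=3799/1046
seg 2: a=4, c=M2/2=-8673/2092, d=(M3−M2)/(6·2)=5495/4184, b=Δ2−h2·(2M2+M3)/6=-1529/1046
seg 3: a=-5, c=M3/2=1953/523, d=(M4−M3)/(6·3)=-3095/4707, b=Δ3−h3·(2M3+M4)/6=-1195/523
seg 4: a=4, c=M4/2=-1142/523, d=(M5−M4)/(6·3)=1142/4707, b=Δ4−h4·(2M4+M5)/6=1238/523
t_q=1 → seg 0, τ=1; S=-5+227/523·τ+0·τ²+1115/4184·τ³=-17989/4184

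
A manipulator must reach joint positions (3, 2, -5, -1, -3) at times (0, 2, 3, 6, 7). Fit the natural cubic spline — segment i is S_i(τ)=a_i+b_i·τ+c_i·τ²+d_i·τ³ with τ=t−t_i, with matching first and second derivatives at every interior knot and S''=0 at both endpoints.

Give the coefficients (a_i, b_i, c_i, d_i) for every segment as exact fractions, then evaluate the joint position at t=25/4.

Δ: Δ0=-1/2, Δ1=-7, Δ2=4/3, Δ3=-2
row 1: diag=6, rhs=-39; c'=1/6, d'=-13/2
row 2: denom=8−1·1/6=47/6; d'=(50−1·-13/2)/(47/6)=339/47
row 3: denom=8−3·18/47=322/47; d'=(-20−3·339/47)/(322/47)=-1957/322
back: M3=-1957/322
back: M2=339/47−18/47·-1957/322=1536/161
back: M1=-13/2−1/6·1536/161=-2605/322
M: M0=0, M1=-2605/322, M2=1536/161, M3=-1957/322, M4=0
seg 0: a=3, c=M0/2=0, d=(M1−M0)/(6·2)=-2605/3864, b=Δ0−h0·(2M0+M1)/6=1061/483
seg 1: a=2, c=M1/2=-2605/644, d=(M2−M1)/(6·1)=811/276, b=Δ1−h1·(2M1+M2)/6=-5693/966
seg 2: a=-5, c=M2/2=768/161, d=(M3−M2)/(6·3)=-5029/5796, b=Δ2−h2·(2M2+M3)/6=-9985/1932
seg 3: a=-1, c=M3/2=-1957/644, d=(M4−M3)/(6·1)=1957/1932, b=Δ3−h3·(2M3+M4)/6=25/966
t_q=25/4 → seg 3, τ=1/4; S=-1+25/966·τ+-1957/644·τ²+1957/1932·τ³=-6875/5888

  seg 0: a=3 b=1061/483 c=0 d=-2605/3864
  seg 1: a=2 b=-5693/966 c=-2605/644 d=811/276
  seg 2: a=-5 b=-9985/1932 c=768/161 d=-5029/5796
  seg 3: a=-1 b=25/966 c=-1957/644 d=1957/1932
S(25/4) = -6875/5888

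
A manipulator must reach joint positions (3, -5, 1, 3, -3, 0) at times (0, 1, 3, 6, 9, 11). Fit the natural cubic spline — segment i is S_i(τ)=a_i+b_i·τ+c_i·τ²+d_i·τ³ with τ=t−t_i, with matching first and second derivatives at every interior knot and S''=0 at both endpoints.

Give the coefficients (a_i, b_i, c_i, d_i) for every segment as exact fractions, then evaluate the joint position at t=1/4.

Δ: Δ0=-8, Δ1=3, Δ2=2/3, Δ3=-2, Δ4=3/2
row 1: diag=6, rhs=66; c'=1/3, d'=11
row 2: denom=10−2·1/3=28/3; d'=(-14−2·11)/(28/3)=-27/7
row 3: denom=12−3·9/28=309/28; d'=(-16−3·-27/7)/(309/28)=-124/309
row 4: denom=10−3·28/103=946/103; d'=(21−3·-124/309)/(946/103)=2287/946
back: M4=2287/946
back: M3=-124/309−28/103·2287/946=-1502/1419
back: M2=-27/7−9/28·-1502/1419=-3327/946
back: M1=11−1/3·-3327/946=11515/946
M: M0=0, M1=11515/946, M2=-3327/946, M3=-1502/1419, M4=2287/946, M5=0
seg 0: a=3, c=M0/2=0, d=(M1−M0)/(6·1)=11515/5676, b=Δ0−h0·(2M0+M1)/6=-56923/5676
seg 1: a=-5, c=M1/2=11515/1892, d=(M2−M1)/(6·2)=-7421/5676, b=Δ1−h1·(2M1+M2)/6=-11189/2838
seg 2: a=1, c=M2/2=-3327/1892, d=(M3−M2)/(6·3)=6977/51084, b=Δ2−h2·(2M2+M3)/6=13375/2838
seg 3: a=3, c=M3/2=-751/1419, d=(M4−M3)/(6·3)=9865/51084, b=Δ3−h3·(2M3+M4)/6=-12205/5676
seg 4: a=-3, c=M4/2=2287/1892, d=(M5−M4)/(6·2)=-2287/11352, b=Δ4−h4·(2M4+M5)/6=-317/2838
t_q=1/4 → seg 0, τ=1/4; S=3+-56923/5676·τ+0·τ²+11515/5676·τ³=63513/121088

  seg 0: a=3 b=-56923/5676 c=0 d=11515/5676
  seg 1: a=-5 b=-11189/2838 c=11515/1892 d=-7421/5676
  seg 2: a=1 b=13375/2838 c=-3327/1892 d=6977/51084
  seg 3: a=3 b=-12205/5676 c=-751/1419 d=9865/51084
  seg 4: a=-3 b=-317/2838 c=2287/1892 d=-2287/11352
S(1/4) = 63513/121088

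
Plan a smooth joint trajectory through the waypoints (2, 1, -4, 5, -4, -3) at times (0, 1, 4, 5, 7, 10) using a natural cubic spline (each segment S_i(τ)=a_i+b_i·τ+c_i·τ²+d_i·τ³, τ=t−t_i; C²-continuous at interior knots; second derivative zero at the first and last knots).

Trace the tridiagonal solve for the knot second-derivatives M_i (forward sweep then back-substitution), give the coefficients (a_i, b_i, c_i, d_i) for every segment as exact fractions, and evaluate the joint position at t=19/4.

  seg 0: a=2 b=-241/1500 c=0 d=-1259/1500
  seg 1: a=1 b=-2009/750 c=-1259/500 d=4283/4500
  seg 2: a=-4 b=11867/1500 c=756/125 d=-7439/1500
  seg 3: a=5 b=3847/750 c=-883/100 d=6023/3000
  seg 4: a=-4 b=-2287/375 c=402/125 d=-134/375
S(19/4) = 20757/6400

Δ: Δ0=-1, Δ1=-5/3, Δ2=9, Δ3=-9/2, Δ4=1/3
row 1: diag=8, rhs=-4; c'=3/8, d'=-1/2
row 2: denom=8−3·3/8=55/8; d'=(64−3·-1/2)/(55/8)=524/55
row 3: denom=6−1·8/55=322/55; d'=(-81−1·524/55)/(322/55)=-4979/322
row 4: denom=10−2·55/161=1500/161; d'=(29−2·-4979/322)/(1500/161)=804/125
back: M4=804/125
back: M3=-4979/322−55/161·804/125=-883/50
back: M2=524/55−8/55·-883/50=1512/125
back: M1=-1/2−3/8·1512/125=-1259/250
M: M0=0, M1=-1259/250, M2=1512/125, M3=-883/50, M4=804/125, M5=0
seg 0: a=2, c=M0/2=0, d=(M1−M0)/(6·1)=-1259/1500, b=Δ0−h0·(2M0+M1)/6=-241/1500
seg 1: a=1, c=M1/2=-1259/500, d=(M2−M1)/(6·3)=4283/4500, b=Δ1−h1·(2M1+M2)/6=-2009/750
seg 2: a=-4, c=M2/2=756/125, d=(M3−M2)/(6·1)=-7439/1500, b=Δ2−h2·(2M2+M3)/6=11867/1500
seg 3: a=5, c=M3/2=-883/100, d=(M4−M3)/(6·2)=6023/3000, b=Δ3−h3·(2M3+M4)/6=3847/750
seg 4: a=-4, c=M4/2=402/125, d=(M5−M4)/(6·3)=-134/375, b=Δ4−h4·(2M4+M5)/6=-2287/375
t_q=19/4 → seg 2, τ=3/4; S=-4+11867/1500·τ+756/125·τ²+-7439/1500·τ³=20757/6400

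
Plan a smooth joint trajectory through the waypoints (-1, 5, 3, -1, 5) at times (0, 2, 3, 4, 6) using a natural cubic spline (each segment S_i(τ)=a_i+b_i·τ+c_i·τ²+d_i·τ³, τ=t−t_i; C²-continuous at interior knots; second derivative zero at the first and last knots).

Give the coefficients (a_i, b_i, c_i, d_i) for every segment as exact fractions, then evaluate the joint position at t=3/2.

Δ: Δ0=3, Δ1=-2, Δ2=-4, Δ3=3
row 1: diag=6, rhs=-30; c'=1/6, d'=-5
row 2: denom=4−1·1/6=23/6; d'=(-12−1·-5)/(23/6)=-42/23
row 3: denom=6−1·6/23=132/23; d'=(42−1·-42/23)/(132/23)=84/11
back: M3=84/11
back: M2=-42/23−6/23·84/11=-42/11
back: M1=-5−1/6·-42/11=-48/11
M: M0=0, M1=-48/11, M2=-42/11, M3=84/11, M4=0
seg 0: a=-1, c=M0/2=0, d=(M1−M0)/(6·2)=-4/11, b=Δ0−h0·(2M0+M1)/6=49/11
seg 1: a=5, c=M1/2=-24/11, d=(M2−M1)/(6·1)=1/11, b=Δ1−h1·(2M1+M2)/6=1/11
seg 2: a=3, c=M2/2=-21/11, d=(M3−M2)/(6·1)=21/11, b=Δ2−h2·(2M2+M3)/6=-4
seg 3: a=-1, c=M3/2=42/11, d=(M4−M3)/(6·2)=-7/11, b=Δ3−h3·(2M3+M4)/6=-23/11
t_q=3/2 → seg 0, τ=3/2; S=-1+49/11·τ+0·τ²+-4/11·τ³=49/11

  seg 0: a=-1 b=49/11 c=0 d=-4/11
  seg 1: a=5 b=1/11 c=-24/11 d=1/11
  seg 2: a=3 b=-4 c=-21/11 d=21/11
  seg 3: a=-1 b=-23/11 c=42/11 d=-7/11
S(3/2) = 49/11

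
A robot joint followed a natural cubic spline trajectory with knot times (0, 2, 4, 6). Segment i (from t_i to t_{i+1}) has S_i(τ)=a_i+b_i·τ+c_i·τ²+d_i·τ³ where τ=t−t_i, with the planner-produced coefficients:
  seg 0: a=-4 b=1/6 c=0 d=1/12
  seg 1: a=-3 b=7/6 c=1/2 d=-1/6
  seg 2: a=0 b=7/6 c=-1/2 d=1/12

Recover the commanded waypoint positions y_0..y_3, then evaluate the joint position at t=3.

y_0 = S_0(0) = a_0 = -4
y_1 = S_1(0) = a_1 = -3
y_2 = S_2(0) = a_2 = 0
y_3 = S_2(2) = 1
t_q=3 is in segment 1 (τ=1); S_1(τ)=-3/2

y_0=-4 y_1=-3 y_2=0 y_3=1
S(3) = -3/2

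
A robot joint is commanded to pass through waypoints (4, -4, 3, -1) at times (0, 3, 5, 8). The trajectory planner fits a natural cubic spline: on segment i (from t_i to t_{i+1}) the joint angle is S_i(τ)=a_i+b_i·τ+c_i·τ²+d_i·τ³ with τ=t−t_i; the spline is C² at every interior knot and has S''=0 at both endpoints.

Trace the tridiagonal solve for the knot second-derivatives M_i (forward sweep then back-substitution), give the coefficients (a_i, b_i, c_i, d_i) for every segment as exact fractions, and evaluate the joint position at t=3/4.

  seg 0: a=4 b=-235/48 c=0 d=107/432
  seg 1: a=-4 b=43/24 c=107/48 d=-11/16
  seg 2: a=3 b=59/24 c=-91/48 d=91/432
S(3/4) = 443/1024

Δ: Δ0=-8/3, Δ1=7/2, Δ2=-4/3
row 1: diag=10, rhs=37; c'=1/5, d'=37/10
row 2: denom=10−2·1/5=48/5; d'=(-29−2·37/10)/(48/5)=-91/24
back: M2=-91/24
back: M1=37/10−1/5·-91/24=107/24
M: M0=0, M1=107/24, M2=-91/24, M3=0
seg 0: a=4, c=M0/2=0, d=(M1−M0)/(6·3)=107/432, b=Δ0−h0·(2M0+M1)/6=-235/48
seg 1: a=-4, c=M1/2=107/48, d=(M2−M1)/(6·2)=-11/16, b=Δ1−h1·(2M1+M2)/6=43/24
seg 2: a=3, c=M2/2=-91/48, d=(M3−M2)/(6·3)=91/432, b=Δ2−h2·(2M2+M3)/6=59/24
t_q=3/4 → seg 0, τ=3/4; S=4+-235/48·τ+0·τ²+107/432·τ³=443/1024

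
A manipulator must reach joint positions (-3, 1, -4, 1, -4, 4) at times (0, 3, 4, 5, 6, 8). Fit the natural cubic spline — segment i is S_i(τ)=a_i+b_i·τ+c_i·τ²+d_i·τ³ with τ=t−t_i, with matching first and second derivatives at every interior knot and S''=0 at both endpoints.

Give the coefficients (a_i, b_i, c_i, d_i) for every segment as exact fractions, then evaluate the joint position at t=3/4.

Δ: Δ0=4/3, Δ1=-5, Δ2=5, Δ3=-5, Δ4=4
row 1: diag=8, rhs=-38; c'=1/8, d'=-19/4
row 2: denom=4−1·1/8=31/8; d'=(60−1·-19/4)/(31/8)=518/31
row 3: denom=4−1·8/31=116/31; d'=(-60−1·518/31)/(116/31)=-41/2
row 4: denom=6−1·31/116=665/116; d'=(54−1·-41/2)/(665/116)=8642/665
back: M4=8642/665
back: M3=-41/2−31/116·8642/665=-15942/665
back: M2=518/31−8/31·-15942/665=15226/665
back: M1=-19/4−1/8·15226/665=-5062/665
M: M0=0, M1=-5062/665, M2=15226/665, M3=-15942/665, M4=8642/665, M5=0
seg 0: a=-3, c=M0/2=0, d=(M1−M0)/(6·3)=-2531/5985, b=Δ0−h0·(2M0+M1)/6=10253/1995
seg 1: a=1, c=M1/2=-2531/665, d=(M2−M1)/(6·1)=10144/1995, b=Δ1−h1·(2M1+M2)/6=-12526/1995
seg 2: a=-4, c=M2/2=7613/665, d=(M3−M2)/(6·1)=-15584/1995, b=Δ2−h2·(2M2+M3)/6=544/399
seg 3: a=1, c=M3/2=-7971/665, d=(M4−M3)/(6·1)=1756/285, b=Δ3−h3·(2M3+M4)/6=1646/1995
seg 4: a=-4, c=M4/2=4321/665, d=(M5−M4)/(6·2)=-4321/3990, b=Δ4−h4·(2M4+M5)/6=-9304/1995
t_q=3/4 → seg 0, τ=3/4; S=-3+10253/1995·τ+0·τ²+-2531/5985·τ³=5755/8512

  seg 0: a=-3 b=10253/1995 c=0 d=-2531/5985
  seg 1: a=1 b=-12526/1995 c=-2531/665 d=10144/1995
  seg 2: a=-4 b=544/399 c=7613/665 d=-15584/1995
  seg 3: a=1 b=1646/1995 c=-7971/665 d=1756/285
  seg 4: a=-4 b=-9304/1995 c=4321/665 d=-4321/3990
S(3/4) = 5755/8512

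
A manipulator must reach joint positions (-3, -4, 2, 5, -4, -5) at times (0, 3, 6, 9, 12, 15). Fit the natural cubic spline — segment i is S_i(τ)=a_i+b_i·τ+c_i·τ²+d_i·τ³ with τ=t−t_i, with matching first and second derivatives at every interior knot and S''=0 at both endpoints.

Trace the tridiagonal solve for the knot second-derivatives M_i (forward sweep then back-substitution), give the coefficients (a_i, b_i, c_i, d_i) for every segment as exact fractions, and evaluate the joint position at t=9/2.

Δ: Δ0=-1/3, Δ1=2, Δ2=1, Δ3=-3, Δ4=-1/3
row 1: diag=12, rhs=14; c'=1/4, d'=7/6
row 2: denom=12−3·1/4=45/4; d'=(-6−3·7/6)/(45/4)=-38/45
row 3: denom=12−3·4/15=56/5; d'=(-24−3·-38/45)/(56/5)=-23/12
row 4: denom=12−3·15/56=627/56; d'=(16−3·-23/12)/(627/56)=406/209
back: M4=406/209
back: M3=-23/12−15/56·406/209=-1528/627
back: M2=-38/45−4/15·-1528/627=-122/627
back: M1=7/6−1/4·-122/627=254/209
M: M0=0, M1=254/209, M2=-122/627, M3=-1528/627, M4=406/209, M5=0
seg 0: a=-3, c=M0/2=0, d=(M1−M0)/(6·3)=127/1881, b=Δ0−h0·(2M0+M1)/6=-590/627
seg 1: a=-4, c=M1/2=127/209, d=(M2−M1)/(6·3)=-442/5643, b=Δ1−h1·(2M1+M2)/6=553/627
seg 2: a=2, c=M2/2=-61/627, d=(M3−M2)/(6·3)=-37/297, b=Δ2−h2·(2M2+M3)/6=1513/627
seg 3: a=5, c=M3/2=-764/627, d=(M4−M3)/(6·3)=1373/5643, b=Δ3−h3·(2M3+M4)/6=-962/627
seg 4: a=-4, c=M4/2=203/209, d=(M5−M4)/(6·3)=-203/1881, b=Δ4−h4·(2M4+M5)/6=-1427/627
t_q=9/2 → seg 1, τ=3/2; S=-4+553/627·τ+127/209·τ²+-442/5643·τ³=-329/209

  seg 0: a=-3 b=-590/627 c=0 d=127/1881
  seg 1: a=-4 b=553/627 c=127/209 d=-442/5643
  seg 2: a=2 b=1513/627 c=-61/627 d=-37/297
  seg 3: a=5 b=-962/627 c=-764/627 d=1373/5643
  seg 4: a=-4 b=-1427/627 c=203/209 d=-203/1881
S(9/2) = -329/209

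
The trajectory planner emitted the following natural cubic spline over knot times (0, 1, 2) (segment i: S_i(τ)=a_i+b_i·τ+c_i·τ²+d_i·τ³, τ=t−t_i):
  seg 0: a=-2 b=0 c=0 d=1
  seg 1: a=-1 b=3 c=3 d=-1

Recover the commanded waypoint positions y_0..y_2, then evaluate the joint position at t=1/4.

y_0=-2 y_1=-1 y_2=4
S(1/4) = -127/64

y_0 = S_0(0) = a_0 = -2
y_1 = S_1(0) = a_1 = -1
y_2 = S_1(1) = 4
t_q=1/4 is in segment 0 (τ=1/4); S_0(τ)=-127/64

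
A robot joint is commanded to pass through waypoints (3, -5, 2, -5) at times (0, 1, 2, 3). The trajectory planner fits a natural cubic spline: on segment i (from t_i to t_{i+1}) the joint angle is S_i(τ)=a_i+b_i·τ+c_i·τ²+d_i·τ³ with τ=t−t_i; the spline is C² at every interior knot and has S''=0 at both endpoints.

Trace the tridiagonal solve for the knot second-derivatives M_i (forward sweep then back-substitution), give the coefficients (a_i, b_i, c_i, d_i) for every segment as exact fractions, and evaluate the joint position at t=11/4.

  seg 0: a=3 b=-194/15 c=0 d=74/15
  seg 1: a=-5 b=28/15 c=74/5 d=-29/3
  seg 2: a=2 b=37/15 c=-71/5 d=71/15
S(11/4) = -137/64

Δ: Δ0=-8, Δ1=7, Δ2=-7
row 1: diag=4, rhs=90; c'=1/4, d'=45/2
row 2: denom=4−1·1/4=15/4; d'=(-84−1·45/2)/(15/4)=-142/5
back: M2=-142/5
back: M1=45/2−1/4·-142/5=148/5
M: M0=0, M1=148/5, M2=-142/5, M3=0
seg 0: a=3, c=M0/2=0, d=(M1−M0)/(6·1)=74/15, b=Δ0−h0·(2M0+M1)/6=-194/15
seg 1: a=-5, c=M1/2=74/5, d=(M2−M1)/(6·1)=-29/3, b=Δ1−h1·(2M1+M2)/6=28/15
seg 2: a=2, c=M2/2=-71/5, d=(M3−M2)/(6·1)=71/15, b=Δ2−h2·(2M2+M3)/6=37/15
t_q=11/4 → seg 2, τ=3/4; S=2+37/15·τ+-71/5·τ²+71/15·τ³=-137/64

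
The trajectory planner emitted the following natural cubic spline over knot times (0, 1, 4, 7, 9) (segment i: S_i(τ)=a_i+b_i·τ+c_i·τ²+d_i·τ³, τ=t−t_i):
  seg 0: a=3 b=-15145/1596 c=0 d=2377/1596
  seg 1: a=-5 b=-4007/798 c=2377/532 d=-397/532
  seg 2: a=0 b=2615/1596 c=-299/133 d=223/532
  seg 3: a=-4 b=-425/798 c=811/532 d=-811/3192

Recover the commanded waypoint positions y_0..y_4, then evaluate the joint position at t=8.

y_0=3 y_1=-5 y_2=0 y_3=-4 y_4=-1
S(8) = -3471/1064

y_0 = S_0(0) = a_0 = 3
y_1 = S_1(0) = a_1 = -5
y_2 = S_2(0) = a_2 = 0
y_3 = S_3(0) = a_3 = -4
y_4 = S_3(2) = -1
t_q=8 is in segment 3 (τ=1); S_3(τ)=-3471/1064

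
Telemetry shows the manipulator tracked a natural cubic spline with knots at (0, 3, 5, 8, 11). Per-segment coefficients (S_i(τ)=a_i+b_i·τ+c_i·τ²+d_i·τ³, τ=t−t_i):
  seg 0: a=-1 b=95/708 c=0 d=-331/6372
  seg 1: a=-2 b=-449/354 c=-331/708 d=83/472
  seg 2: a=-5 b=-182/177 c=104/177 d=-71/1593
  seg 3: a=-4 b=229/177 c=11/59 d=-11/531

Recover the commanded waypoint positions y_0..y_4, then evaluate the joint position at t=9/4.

y_0 = S_0(0) = a_0 = -1
y_1 = S_1(0) = a_1 = -2
y_2 = S_2(0) = a_2 = -5
y_3 = S_3(0) = a_3 = -4
y_4 = S_3(3) = 1
t_q=9/4 is in segment 0 (τ=9/4); S_0(τ)=-19481/15104

y_0=-1 y_1=-2 y_2=-5 y_3=-4 y_4=1
S(9/4) = -19481/15104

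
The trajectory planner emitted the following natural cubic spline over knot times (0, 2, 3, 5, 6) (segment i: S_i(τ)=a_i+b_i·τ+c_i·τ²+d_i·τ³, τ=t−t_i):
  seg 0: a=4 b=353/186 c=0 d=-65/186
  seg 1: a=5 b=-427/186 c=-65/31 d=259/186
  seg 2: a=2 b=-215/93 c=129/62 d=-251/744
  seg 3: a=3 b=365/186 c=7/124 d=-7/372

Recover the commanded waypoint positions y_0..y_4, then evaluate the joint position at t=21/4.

y_0 = S_0(0) = a_0 = 4
y_1 = S_1(0) = a_1 = 5
y_2 = S_2(0) = a_2 = 2
y_3 = S_3(0) = a_3 = 3
y_4 = S_3(1) = 5
t_q=21/4 is in segment 3 (τ=1/4); S_3(τ)=27727/7936

y_0=4 y_1=5 y_2=2 y_3=3 y_4=5
S(21/4) = 27727/7936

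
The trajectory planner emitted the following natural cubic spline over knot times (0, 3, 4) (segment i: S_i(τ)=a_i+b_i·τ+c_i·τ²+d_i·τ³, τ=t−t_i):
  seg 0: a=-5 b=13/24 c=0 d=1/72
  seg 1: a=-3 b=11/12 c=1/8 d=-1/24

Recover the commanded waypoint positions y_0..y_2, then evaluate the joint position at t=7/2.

y_0 = S_0(0) = a_0 = -5
y_1 = S_1(0) = a_1 = -3
y_2 = S_1(1) = -2
t_q=7/2 is in segment 1 (τ=1/2); S_1(τ)=-161/64

y_0=-5 y_1=-3 y_2=-2
S(7/2) = -161/64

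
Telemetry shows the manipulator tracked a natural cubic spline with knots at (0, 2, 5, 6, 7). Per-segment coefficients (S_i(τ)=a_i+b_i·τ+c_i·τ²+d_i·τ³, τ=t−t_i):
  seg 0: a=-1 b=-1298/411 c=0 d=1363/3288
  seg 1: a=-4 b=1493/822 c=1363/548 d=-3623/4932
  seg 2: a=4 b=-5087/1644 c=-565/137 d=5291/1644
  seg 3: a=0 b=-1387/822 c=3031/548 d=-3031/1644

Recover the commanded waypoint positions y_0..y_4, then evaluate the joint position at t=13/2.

y_0 = S_0(0) = a_0 = -1
y_1 = S_1(0) = a_1 = -4
y_2 = S_2(0) = a_2 = 4
y_3 = S_3(0) = a_3 = 0
y_4 = S_3(1) = 2
t_q=13/2 is in segment 3 (τ=1/2); S_3(τ)=1353/4384

y_0=-1 y_1=-4 y_2=4 y_3=0 y_4=2
S(13/2) = 1353/4384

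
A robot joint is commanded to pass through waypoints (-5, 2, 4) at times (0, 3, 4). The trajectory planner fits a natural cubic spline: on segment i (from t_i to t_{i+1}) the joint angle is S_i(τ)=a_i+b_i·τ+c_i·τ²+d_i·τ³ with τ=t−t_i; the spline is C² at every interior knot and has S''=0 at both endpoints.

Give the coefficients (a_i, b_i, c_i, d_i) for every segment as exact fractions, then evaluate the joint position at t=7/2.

  seg 0: a=-5 b=59/24 c=0 d=-1/72
  seg 1: a=2 b=25/12 c=-1/8 d=1/24
S(7/2) = 193/64

Δ: Δ0=7/3, Δ1=2
row 1: diag=8, rhs=-2; c'=1/8, d'=-1/4
back: M1=-1/4
M: M0=0, M1=-1/4, M2=0
seg 0: a=-5, c=M0/2=0, d=(M1−M0)/(6·3)=-1/72, b=Δ0−h0·(2M0+M1)/6=59/24
seg 1: a=2, c=M1/2=-1/8, d=(M2−M1)/(6·1)=1/24, b=Δ1−h1·(2M1+M2)/6=25/12
t_q=7/2 → seg 1, τ=1/2; S=2+25/12·τ+-1/8·τ²+1/24·τ³=193/64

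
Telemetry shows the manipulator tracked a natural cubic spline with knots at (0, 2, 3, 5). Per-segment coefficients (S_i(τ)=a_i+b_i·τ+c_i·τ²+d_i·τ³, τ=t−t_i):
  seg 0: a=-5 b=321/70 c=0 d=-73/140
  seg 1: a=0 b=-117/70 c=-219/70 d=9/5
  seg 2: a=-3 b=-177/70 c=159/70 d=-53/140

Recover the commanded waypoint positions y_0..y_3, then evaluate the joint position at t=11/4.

y_0=-5 y_1=0 y_2=-3 y_3=-2
S(11/4) = -5049/2240

y_0 = S_0(0) = a_0 = -5
y_1 = S_1(0) = a_1 = 0
y_2 = S_2(0) = a_2 = -3
y_3 = S_2(2) = -2
t_q=11/4 is in segment 1 (τ=3/4); S_1(τ)=-5049/2240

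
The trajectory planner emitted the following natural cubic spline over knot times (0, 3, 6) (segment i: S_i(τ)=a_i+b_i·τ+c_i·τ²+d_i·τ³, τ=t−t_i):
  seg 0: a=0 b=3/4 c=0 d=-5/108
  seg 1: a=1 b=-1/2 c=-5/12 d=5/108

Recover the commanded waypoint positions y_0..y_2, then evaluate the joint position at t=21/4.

y_0=0 y_1=1 y_2=-3
S(21/4) = -437/256

y_0 = S_0(0) = a_0 = 0
y_1 = S_1(0) = a_1 = 1
y_2 = S_1(3) = -3
t_q=21/4 is in segment 1 (τ=9/4); S_1(τ)=-437/256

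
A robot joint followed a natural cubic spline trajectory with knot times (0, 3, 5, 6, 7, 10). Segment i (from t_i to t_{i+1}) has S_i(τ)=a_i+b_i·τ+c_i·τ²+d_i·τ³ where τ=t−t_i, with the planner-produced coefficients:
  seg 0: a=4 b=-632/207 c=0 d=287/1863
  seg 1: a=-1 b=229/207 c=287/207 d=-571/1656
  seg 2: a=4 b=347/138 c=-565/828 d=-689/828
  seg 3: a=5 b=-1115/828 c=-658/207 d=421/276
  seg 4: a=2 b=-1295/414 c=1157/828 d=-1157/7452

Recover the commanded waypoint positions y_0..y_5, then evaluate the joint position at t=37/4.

y_0=4 y_1=-1 y_2=4 y_3=5 y_4=2 y_5=1
S(37/4) = 1575/5888

y_0 = S_0(0) = a_0 = 4
y_1 = S_1(0) = a_1 = -1
y_2 = S_2(0) = a_2 = 4
y_3 = S_3(0) = a_3 = 5
y_4 = S_4(0) = a_4 = 2
y_5 = S_4(3) = 1
t_q=37/4 is in segment 4 (τ=9/4); S_4(τ)=1575/5888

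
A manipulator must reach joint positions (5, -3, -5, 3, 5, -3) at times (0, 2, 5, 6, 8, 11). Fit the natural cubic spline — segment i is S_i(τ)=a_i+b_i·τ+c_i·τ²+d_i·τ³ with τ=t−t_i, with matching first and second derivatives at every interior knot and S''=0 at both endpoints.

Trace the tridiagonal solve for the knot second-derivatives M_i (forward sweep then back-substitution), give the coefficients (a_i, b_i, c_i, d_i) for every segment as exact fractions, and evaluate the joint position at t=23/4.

Δ: Δ0=-4, Δ1=-2/3, Δ2=8, Δ3=1, Δ4=-8/3
row 1: diag=10, rhs=20; c'=3/10, d'=2
row 2: denom=8−3·3/10=71/10; d'=(52−3·2)/(71/10)=460/71
row 3: denom=6−1·10/71=416/71; d'=(-42−1·460/71)/(416/71)=-1721/208
row 4: denom=10−2·71/208=969/104; d'=(-22−2·-1721/208)/(969/104)=-189/323
back: M4=-189/323
back: M3=-1721/208−71/208·-189/323=-2608/323
back: M2=460/71−10/71·-2608/323=2460/323
back: M1=2−3/10·2460/323=-92/323
M: M0=0, M1=-92/323, M2=2460/323, M3=-2608/323, M4=-189/323, M5=0
seg 0: a=5, c=M0/2=0, d=(M1−M0)/(6·2)=-23/969, b=Δ0−h0·(2M0+M1)/6=-3784/969
seg 1: a=-3, c=M1/2=-46/323, d=(M2−M1)/(6·3)=1276/2907, b=Δ1−h1·(2M1+M2)/6=-4060/969
seg 2: a=-5, c=M2/2=1230/323, d=(M3−M2)/(6·1)=-2534/969, b=Δ2−h2·(2M2+M3)/6=388/57
seg 3: a=3, c=M3/2=-1304/323, d=(M4−M3)/(6·2)=2419/3876, b=Δ3−h3·(2M3+M4)/6=6374/969
seg 4: a=5, c=M4/2=-189/646, d=(M5−M4)/(6·3)=21/646, b=Δ4−h4·(2M4+M5)/6=-2017/969
t_q=23/4 → seg 2, τ=3/4; S=-5+388/57·τ+1230/323·τ²+-2534/969·τ³=11825/10336

  seg 0: a=5 b=-3784/969 c=0 d=-23/969
  seg 1: a=-3 b=-4060/969 c=-46/323 d=1276/2907
  seg 2: a=-5 b=388/57 c=1230/323 d=-2534/969
  seg 3: a=3 b=6374/969 c=-1304/323 d=2419/3876
  seg 4: a=5 b=-2017/969 c=-189/646 d=21/646
S(23/4) = 11825/10336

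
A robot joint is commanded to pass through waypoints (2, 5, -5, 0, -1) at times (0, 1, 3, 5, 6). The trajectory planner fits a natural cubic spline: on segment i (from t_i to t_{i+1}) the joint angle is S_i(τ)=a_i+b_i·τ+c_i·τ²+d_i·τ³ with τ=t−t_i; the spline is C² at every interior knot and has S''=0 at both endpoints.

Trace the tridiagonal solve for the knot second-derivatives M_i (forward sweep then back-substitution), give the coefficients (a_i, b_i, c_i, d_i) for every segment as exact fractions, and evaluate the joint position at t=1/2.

  seg 0: a=2 b=49/10 c=0 d=-19/10
  seg 1: a=5 b=-4/5 c=-57/10 d=9/5
  seg 2: a=-5 b=-2 c=51/10 d=-57/40
  seg 3: a=0 b=13/10 c=-69/20 d=23/20
S(1/2) = 337/80

Δ: Δ0=3, Δ1=-5, Δ2=5/2, Δ3=-1
row 1: diag=6, rhs=-48; c'=1/3, d'=-8
row 2: denom=8−2·1/3=22/3; d'=(45−2·-8)/(22/3)=183/22
row 3: denom=6−2·3/11=60/11; d'=(-21−2·183/22)/(60/11)=-69/10
back: M3=-69/10
back: M2=183/22−3/11·-69/10=51/5
back: M1=-8−1/3·51/5=-57/5
M: M0=0, M1=-57/5, M2=51/5, M3=-69/10, M4=0
seg 0: a=2, c=M0/2=0, d=(M1−M0)/(6·1)=-19/10, b=Δ0−h0·(2M0+M1)/6=49/10
seg 1: a=5, c=M1/2=-57/10, d=(M2−M1)/(6·2)=9/5, b=Δ1−h1·(2M1+M2)/6=-4/5
seg 2: a=-5, c=M2/2=51/10, d=(M3−M2)/(6·2)=-57/40, b=Δ2−h2·(2M2+M3)/6=-2
seg 3: a=0, c=M3/2=-69/20, d=(M4−M3)/(6·1)=23/20, b=Δ3−h3·(2M3+M4)/6=13/10
t_q=1/2 → seg 0, τ=1/2; S=2+49/10·τ+0·τ²+-19/10·τ³=337/80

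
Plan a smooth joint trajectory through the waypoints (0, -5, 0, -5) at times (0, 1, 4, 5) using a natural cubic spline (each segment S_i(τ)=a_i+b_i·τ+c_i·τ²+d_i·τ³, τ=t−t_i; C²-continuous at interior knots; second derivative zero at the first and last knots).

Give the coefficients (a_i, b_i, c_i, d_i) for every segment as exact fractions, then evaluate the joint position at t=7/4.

  seg 0: a=0 b=-19/3 c=0 d=4/3
  seg 1: a=-5 b=-7/3 c=4 d=-8/9
  seg 2: a=0 b=-7/3 c=-4 d=4/3
S(7/4) = -39/8

Δ: Δ0=-5, Δ1=5/3, Δ2=-5
row 1: diag=8, rhs=40; c'=3/8, d'=5
row 2: denom=8−3·3/8=55/8; d'=(-40−3·5)/(55/8)=-8
back: M2=-8
back: M1=5−3/8·-8=8
M: M0=0, M1=8, M2=-8, M3=0
seg 0: a=0, c=M0/2=0, d=(M1−M0)/(6·1)=4/3, b=Δ0−h0·(2M0+M1)/6=-19/3
seg 1: a=-5, c=M1/2=4, d=(M2−M1)/(6·3)=-8/9, b=Δ1−h1·(2M1+M2)/6=-7/3
seg 2: a=0, c=M2/2=-4, d=(M3−M2)/(6·1)=4/3, b=Δ2−h2·(2M2+M3)/6=-7/3
t_q=7/4 → seg 1, τ=3/4; S=-5+-7/3·τ+4·τ²+-8/9·τ³=-39/8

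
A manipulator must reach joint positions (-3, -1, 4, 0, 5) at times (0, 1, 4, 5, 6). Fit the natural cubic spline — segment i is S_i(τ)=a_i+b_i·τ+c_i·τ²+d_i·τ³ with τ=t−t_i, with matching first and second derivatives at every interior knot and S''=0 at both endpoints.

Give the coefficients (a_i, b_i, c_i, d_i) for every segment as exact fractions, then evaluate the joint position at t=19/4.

Δ: Δ0=2, Δ1=5/3, Δ2=-4, Δ3=5
row 1: diag=8, rhs=-2; c'=3/8, d'=-1/4
row 2: denom=8−3·3/8=55/8; d'=(-34−3·-1/4)/(55/8)=-266/55
row 3: denom=4−1·8/55=212/55; d'=(54−1·-266/55)/(212/55)=809/53
back: M3=809/53
back: M2=-266/55−8/55·809/53=-374/53
back: M1=-1/4−3/8·-374/53=127/53
M: M0=0, M1=127/53, M2=-374/53, M3=809/53, M4=0
seg 0: a=-3, c=M0/2=0, d=(M1−M0)/(6·1)=127/318, b=Δ0−h0·(2M0+M1)/6=509/318
seg 1: a=-1, c=M1/2=127/106, d=(M2−M1)/(6·3)=-167/318, b=Δ1−h1·(2M1+M2)/6=445/159
seg 2: a=4, c=M2/2=-187/53, d=(M3−M2)/(6·1)=1183/318, b=Δ2−h2·(2M2+M3)/6=-1333/318
seg 3: a=0, c=M3/2=809/106, d=(M4−M3)/(6·1)=-809/318, b=Δ3−h3·(2M3+M4)/6=-14/159
t_q=19/4 → seg 2, τ=3/4; S=4+-1333/318·τ+-187/53·τ²+1183/318·τ³=2991/6784

  seg 0: a=-3 b=509/318 c=0 d=127/318
  seg 1: a=-1 b=445/159 c=127/106 d=-167/318
  seg 2: a=4 b=-1333/318 c=-187/53 d=1183/318
  seg 3: a=0 b=-14/159 c=809/106 d=-809/318
S(19/4) = 2991/6784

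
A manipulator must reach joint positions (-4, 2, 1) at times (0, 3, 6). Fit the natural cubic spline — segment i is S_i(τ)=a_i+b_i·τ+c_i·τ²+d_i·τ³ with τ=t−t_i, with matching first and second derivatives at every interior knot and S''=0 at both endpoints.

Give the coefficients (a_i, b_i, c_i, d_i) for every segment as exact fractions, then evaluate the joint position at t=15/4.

  seg 0: a=-4 b=31/12 c=0 d=-7/108
  seg 1: a=2 b=5/6 c=-7/12 d=7/108
S(15/4) = 595/256

Δ: Δ0=2, Δ1=-1/3
row 1: diag=12, rhs=-14; c'=1/4, d'=-7/6
back: M1=-7/6
M: M0=0, M1=-7/6, M2=0
seg 0: a=-4, c=M0/2=0, d=(M1−M0)/(6·3)=-7/108, b=Δ0−h0·(2M0+M1)/6=31/12
seg 1: a=2, c=M1/2=-7/12, d=(M2−M1)/(6·3)=7/108, b=Δ1−h1·(2M1+M2)/6=5/6
t_q=15/4 → seg 1, τ=3/4; S=2+5/6·τ+-7/12·τ²+7/108·τ³=595/256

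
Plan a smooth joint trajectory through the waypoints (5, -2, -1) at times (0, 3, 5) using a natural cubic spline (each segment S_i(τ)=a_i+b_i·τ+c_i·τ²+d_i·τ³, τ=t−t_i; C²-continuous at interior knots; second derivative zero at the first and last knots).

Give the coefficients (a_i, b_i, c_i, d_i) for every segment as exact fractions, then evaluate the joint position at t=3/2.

Δ: Δ0=-7/3, Δ1=1/2
row 1: diag=10, rhs=17; c'=1/5, d'=17/10
back: M1=17/10
M: M0=0, M1=17/10, M2=0
seg 0: a=5, c=M0/2=0, d=(M1−M0)/(6·3)=17/180, b=Δ0−h0·(2M0+M1)/6=-191/60
seg 1: a=-2, c=M1/2=17/20, d=(M2−M1)/(6·2)=-17/120, b=Δ1−h1·(2M1+M2)/6=-19/30
t_q=3/2 → seg 0, τ=3/2; S=5+-191/60·τ+0·τ²+17/180·τ³=87/160

  seg 0: a=5 b=-191/60 c=0 d=17/180
  seg 1: a=-2 b=-19/30 c=17/20 d=-17/120
S(3/2) = 87/160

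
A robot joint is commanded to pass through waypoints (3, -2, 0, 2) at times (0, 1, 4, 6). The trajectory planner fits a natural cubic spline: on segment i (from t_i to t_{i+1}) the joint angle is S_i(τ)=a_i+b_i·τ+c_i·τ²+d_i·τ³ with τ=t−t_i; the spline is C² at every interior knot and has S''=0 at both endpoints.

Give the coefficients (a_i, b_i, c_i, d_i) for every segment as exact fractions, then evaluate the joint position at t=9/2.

Δ: Δ0=-5, Δ1=2/3, Δ2=1
row 1: diag=8, rhs=34; c'=3/8, d'=17/4
row 2: denom=10−3·3/8=71/8; d'=(2−3·17/4)/(71/8)=-86/71
back: M2=-86/71
back: M1=17/4−3/8·-86/71=334/71
M: M0=0, M1=334/71, M2=-86/71, M3=0
seg 0: a=3, c=M0/2=0, d=(M1−M0)/(6·1)=167/213, b=Δ0−h0·(2M0+M1)/6=-1232/213
seg 1: a=-2, c=M1/2=167/71, d=(M2−M1)/(6·3)=-70/213, b=Δ1−h1·(2M1+M2)/6=-731/213
seg 2: a=0, c=M2/2=-43/71, d=(M3−M2)/(6·2)=43/426, b=Δ2−h2·(2M2+M3)/6=385/213
t_q=9/2 → seg 2, τ=1/2; S=0+385/213·τ+-43/71·τ²+43/426·τ³=869/1136

  seg 0: a=3 b=-1232/213 c=0 d=167/213
  seg 1: a=-2 b=-731/213 c=167/71 d=-70/213
  seg 2: a=0 b=385/213 c=-43/71 d=43/426
S(9/2) = 869/1136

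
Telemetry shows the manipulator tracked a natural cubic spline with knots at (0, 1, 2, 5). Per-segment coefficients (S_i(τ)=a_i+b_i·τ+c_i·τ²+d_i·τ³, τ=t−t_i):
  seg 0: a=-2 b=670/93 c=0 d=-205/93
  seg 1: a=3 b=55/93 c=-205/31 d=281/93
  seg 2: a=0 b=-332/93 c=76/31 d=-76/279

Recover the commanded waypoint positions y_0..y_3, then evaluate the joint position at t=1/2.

y_0 = S_0(0) = a_0 = -2
y_1 = S_1(0) = a_1 = 3
y_2 = S_2(0) = a_2 = 0
y_3 = S_2(3) = 4
t_q=1/2 is in segment 0 (τ=1/2); S_0(τ)=329/248

y_0=-2 y_1=3 y_2=0 y_3=4
S(1/2) = 329/248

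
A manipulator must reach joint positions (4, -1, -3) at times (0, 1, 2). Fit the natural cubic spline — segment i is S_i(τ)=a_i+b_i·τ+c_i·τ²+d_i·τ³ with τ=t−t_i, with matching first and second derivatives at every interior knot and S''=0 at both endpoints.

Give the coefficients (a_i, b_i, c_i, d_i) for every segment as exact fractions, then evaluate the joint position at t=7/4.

  seg 0: a=4 b=-23/4 c=0 d=3/4
  seg 1: a=-1 b=-7/2 c=9/4 d=-3/4
S(7/4) = -685/256

Δ: Δ0=-5, Δ1=-2
row 1: diag=4, rhs=18; c'=1/4, d'=9/2
back: M1=9/2
M: M0=0, M1=9/2, M2=0
seg 0: a=4, c=M0/2=0, d=(M1−M0)/(6·1)=3/4, b=Δ0−h0·(2M0+M1)/6=-23/4
seg 1: a=-1, c=M1/2=9/4, d=(M2−M1)/(6·1)=-3/4, b=Δ1−h1·(2M1+M2)/6=-7/2
t_q=7/4 → seg 1, τ=3/4; S=-1+-7/2·τ+9/4·τ²+-3/4·τ³=-685/256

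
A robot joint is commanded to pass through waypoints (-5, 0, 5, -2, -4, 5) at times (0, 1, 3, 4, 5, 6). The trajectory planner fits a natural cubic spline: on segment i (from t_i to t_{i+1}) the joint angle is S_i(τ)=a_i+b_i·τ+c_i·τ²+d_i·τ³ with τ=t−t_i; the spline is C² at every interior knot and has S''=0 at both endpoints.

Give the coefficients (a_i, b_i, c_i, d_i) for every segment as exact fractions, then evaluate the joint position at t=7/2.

Δ: Δ0=5, Δ1=5/2, Δ2=-7, Δ3=-2, Δ4=9
row 1: diag=6, rhs=-15; c'=1/3, d'=-5/2
row 2: denom=6−2·1/3=16/3; d'=(-57−2·-5/2)/(16/3)=-39/4
row 3: denom=4−1·3/16=61/16; d'=(30−1·-39/4)/(61/16)=636/61
row 4: denom=4−1·16/61=228/61; d'=(66−1·636/61)/(228/61)=565/38
back: M4=565/38
back: M3=636/61−16/61·565/38=124/19
back: M2=-39/4−3/16·124/19=-417/38
back: M1=-5/2−1/3·-417/38=22/19
M: M0=0, M1=22/19, M2=-417/38, M3=124/19, M4=565/38, M5=0
seg 0: a=-5, c=M0/2=0, d=(M1−M0)/(6·1)=11/57, b=Δ0−h0·(2M0+M1)/6=274/57
seg 1: a=0, c=M1/2=11/19, d=(M2−M1)/(6·2)=-461/456, b=Δ1−h1·(2M1+M2)/6=307/57
seg 2: a=5, c=M2/2=-417/76, d=(M3−M2)/(6·1)=35/12, b=Δ2−h2·(2M2+M3)/6=-505/114
seg 3: a=-2, c=M3/2=62/19, d=(M4−M3)/(6·1)=317/228, b=Δ3−h3·(2M3+M4)/6=-1517/228
seg 4: a=-4, c=M4/2=565/76, d=(M5−M4)/(6·1)=-565/228, b=Δ4−h4·(2M4+M5)/6=461/114
t_q=7/2 → seg 2, τ=1/2; S=5+-505/114·τ+-417/76·τ²+35/12·τ³=1081/608

  seg 0: a=-5 b=274/57 c=0 d=11/57
  seg 1: a=0 b=307/57 c=11/19 d=-461/456
  seg 2: a=5 b=-505/114 c=-417/76 d=35/12
  seg 3: a=-2 b=-1517/228 c=62/19 d=317/228
  seg 4: a=-4 b=461/114 c=565/76 d=-565/228
S(7/2) = 1081/608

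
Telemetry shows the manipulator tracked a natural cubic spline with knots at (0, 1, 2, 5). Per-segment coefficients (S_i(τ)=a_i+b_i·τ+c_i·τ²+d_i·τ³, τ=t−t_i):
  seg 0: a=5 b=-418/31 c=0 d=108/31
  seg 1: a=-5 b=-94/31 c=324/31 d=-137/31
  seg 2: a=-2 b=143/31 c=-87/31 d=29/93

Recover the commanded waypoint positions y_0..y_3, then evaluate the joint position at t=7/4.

y_0=5 y_1=-5 y_2=-2 y_3=-5
S(7/4) = -6467/1984

y_0 = S_0(0) = a_0 = 5
y_1 = S_1(0) = a_1 = -5
y_2 = S_2(0) = a_2 = -2
y_3 = S_2(3) = -5
t_q=7/4 is in segment 1 (τ=3/4); S_1(τ)=-6467/1984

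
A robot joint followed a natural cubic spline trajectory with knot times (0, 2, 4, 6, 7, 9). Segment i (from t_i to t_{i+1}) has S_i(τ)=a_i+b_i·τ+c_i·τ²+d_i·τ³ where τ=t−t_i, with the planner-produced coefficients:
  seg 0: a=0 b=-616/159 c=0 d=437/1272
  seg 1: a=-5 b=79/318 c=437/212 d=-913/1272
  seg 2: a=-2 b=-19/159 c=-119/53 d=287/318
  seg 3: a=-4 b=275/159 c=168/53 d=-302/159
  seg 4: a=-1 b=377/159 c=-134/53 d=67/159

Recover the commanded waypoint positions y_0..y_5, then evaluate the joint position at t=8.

y_0=0 y_1=-5 y_2=-2 y_3=-4 y_4=-1 y_5=-3
S(8) = -39/53

y_0 = S_0(0) = a_0 = 0
y_1 = S_1(0) = a_1 = -5
y_2 = S_2(0) = a_2 = -2
y_3 = S_3(0) = a_3 = -4
y_4 = S_4(0) = a_4 = -1
y_5 = S_4(2) = -3
t_q=8 is in segment 4 (τ=1); S_4(τ)=-39/53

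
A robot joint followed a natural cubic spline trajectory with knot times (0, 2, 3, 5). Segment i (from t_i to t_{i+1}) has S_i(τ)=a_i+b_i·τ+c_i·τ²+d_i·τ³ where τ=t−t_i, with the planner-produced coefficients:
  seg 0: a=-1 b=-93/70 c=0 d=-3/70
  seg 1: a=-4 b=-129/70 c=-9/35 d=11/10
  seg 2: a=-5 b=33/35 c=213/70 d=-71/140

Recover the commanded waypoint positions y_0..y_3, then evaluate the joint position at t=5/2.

y_0=-1 y_1=-4 y_2=-5 y_3=5
S(5/2) = -543/112

y_0 = S_0(0) = a_0 = -1
y_1 = S_1(0) = a_1 = -4
y_2 = S_2(0) = a_2 = -5
y_3 = S_2(2) = 5
t_q=5/2 is in segment 1 (τ=1/2); S_1(τ)=-543/112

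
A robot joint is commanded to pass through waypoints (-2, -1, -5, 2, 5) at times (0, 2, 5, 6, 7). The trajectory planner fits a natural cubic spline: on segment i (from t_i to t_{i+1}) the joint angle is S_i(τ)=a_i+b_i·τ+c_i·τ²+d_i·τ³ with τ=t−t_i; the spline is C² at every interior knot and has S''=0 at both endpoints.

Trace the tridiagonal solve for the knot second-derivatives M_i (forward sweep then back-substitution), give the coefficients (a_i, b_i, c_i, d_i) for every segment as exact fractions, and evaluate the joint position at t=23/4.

Δ: Δ0=1/2, Δ1=-4/3, Δ2=7, Δ3=3
row 1: diag=10, rhs=-11; c'=3/10, d'=-11/10
row 2: denom=8−3·3/10=71/10; d'=(50−3·-11/10)/(71/10)=533/71
row 3: denom=4−1·10/71=274/71; d'=(-24−1·533/71)/(274/71)=-2237/274
back: M3=-2237/274
back: M2=533/71−10/71·-2237/274=1186/137
back: M1=-11/10−3/10·1186/137=-1013/274
M: M0=0, M1=-1013/274, M2=1186/137, M3=-2237/274, M4=0
seg 0: a=-2, c=M0/2=0, d=(M1−M0)/(6·2)=-1013/3288, b=Δ0−h0·(2M0+M1)/6=712/411
seg 1: a=-1, c=M1/2=-1013/548, d=(M2−M1)/(6·3)=3385/4932, b=Δ1−h1·(2M1+M2)/6=-1615/822
seg 2: a=-5, c=M2/2=593/137, d=(M3−M2)/(6·1)=-4609/1644, b=Δ2−h2·(2M2+M3)/6=9001/1644
seg 3: a=2, c=M3/2=-2237/548, d=(M4−M3)/(6·1)=2237/1644, b=Δ3−h3·(2M3+M4)/6=4703/822
t_q=23/4 → seg 2, τ=3/4; S=-5+9001/1644·τ+593/137·τ²+-4609/1644·τ³=12567/35072

  seg 0: a=-2 b=712/411 c=0 d=-1013/3288
  seg 1: a=-1 b=-1615/822 c=-1013/548 d=3385/4932
  seg 2: a=-5 b=9001/1644 c=593/137 d=-4609/1644
  seg 3: a=2 b=4703/822 c=-2237/548 d=2237/1644
S(23/4) = 12567/35072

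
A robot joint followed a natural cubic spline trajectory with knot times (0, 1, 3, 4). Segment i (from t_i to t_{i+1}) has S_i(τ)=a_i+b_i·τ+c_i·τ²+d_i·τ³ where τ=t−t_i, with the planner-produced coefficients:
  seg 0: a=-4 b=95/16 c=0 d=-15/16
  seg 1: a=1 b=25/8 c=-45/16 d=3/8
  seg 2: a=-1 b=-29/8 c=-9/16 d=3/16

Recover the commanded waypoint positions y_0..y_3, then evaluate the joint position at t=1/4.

y_0=-4 y_1=1 y_2=-1 y_3=-5
S(1/4) = -2591/1024

y_0 = S_0(0) = a_0 = -4
y_1 = S_1(0) = a_1 = 1
y_2 = S_2(0) = a_2 = -1
y_3 = S_2(1) = -5
t_q=1/4 is in segment 0 (τ=1/4); S_0(τ)=-2591/1024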